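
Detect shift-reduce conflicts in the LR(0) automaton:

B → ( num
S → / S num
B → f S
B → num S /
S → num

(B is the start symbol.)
A shift-reduce conflict occurs when an LR(0) state has both:
  - a complete (reduce) item [A → α .] (dot at the end), and
  - a shift item [B → β . c γ] (dot before a terminal).

Augment with B' → B and build the canonical LR(0) collection (I0 = CLOSURE({[B' → . B]}), then GOTO on every symbol after a dot until no new states appear). It has 13 states:
  I0: { [B → . ( num], [B → . f S], [B → . num S /], [B' → . B] }  — shift
  I1: { [B → ( . num] }  — shift
  I2: { [B' → B .] }  — accept
  I3: { [B → f . S], [S → . / S num], [S → . num] }  — shift
  I4: { [B → num . S /], [S → . / S num], [S → . num] }  — shift
  I5: { [S → . / S num], [S → . num], [S → / . S num] }  — shift
  I6: { [B → num S . /] }  — shift
  I7: { [S → num .] }  — reduce
  I8: { [B → num S / .] }  — reduce
  I9: { [S → / S . num] }  — shift
  I10: { [S → / S num .] }  — reduce
  I11: { [B → f S .] }  — reduce
  I12: { [B → ( num .] }  — reduce

No state contains both a complete item and a shift item.

Answer: No shift-reduce conflicts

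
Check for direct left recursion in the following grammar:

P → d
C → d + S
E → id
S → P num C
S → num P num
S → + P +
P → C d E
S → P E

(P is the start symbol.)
No direct left recursion

Direct left recursion occurs when N → N α for some non-terminal N (the right-hand side begins with the left-hand side itself).

P → d: starts with d
C → d + S: starts with d
E → id: starts with id
S → P num C: starts with P
S → num P num: starts with num
S → + P +: starts with '+'
P → C d E: starts with C
S → P E: starts with P

No direct left recursion found.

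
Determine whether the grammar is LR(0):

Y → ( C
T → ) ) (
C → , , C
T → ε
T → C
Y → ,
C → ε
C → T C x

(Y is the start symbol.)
No. Shift-reduce conflict between [C → .] and [C → . , , C]

A grammar is LR(0) if no state in the canonical LR(0) collection has:
  - both a shift item (dot before a terminal) and a complete item (shift-reduce conflict), or
  - two or more complete items (reduce-reduce conflict; the accept item [Y' → Y .] counts as a complete item here).

Augment with Y' → Y and build the canonical LR(0) collection (I0 = CLOSURE({[Y' → . Y]}), then GOTO on every symbol after a dot until no new states appear). It has 14 states:
  I0: { [Y → . ( C], [Y → . ,], [Y' → . Y] }  — shift
  I1: { [C → . , , C], [C → . T C x], [C → .], [T → . ) ) (], [T → . C], [T → .], [Y → ( . C] }  — shift, 2 reduces
  I2: { [Y → , .] }  — reduce
  I3: { [Y' → Y .] }  — accept
  I4: { [T → ) . ) (] }  — shift
  I5: { [C → , . , C] }  — shift
  I6: { [T → C .], [Y → ( C .] }  — 2 reduces
  I7: { [C → . , , C], [C → . T C x], [C → .], [C → T . C x], [T → . ) ) (], [T → . C], [T → .] }  — shift, 2 reduces
  I8: { [C → T C . x], [T → C .] }  — shift, reduce
  I9: { [C → T C x .] }  — reduce
  I10: { [C → , , . C], [C → . , , C], [C → . T C x], [C → .], [T → . ) ) (], [T → . C], [T → .] }  — shift, 2 reduces
  I11: { [C → , , C .], [T → C .] }  — 2 reduces
  I12: { [T → ) ) . (] }  — shift
  I13: { [T → ) ) ( .] }  — reduce

Conflict in state I1:
  Shift-reduce conflict between [C → .] and [C → . , , C]
So the grammar is NOT LR(0).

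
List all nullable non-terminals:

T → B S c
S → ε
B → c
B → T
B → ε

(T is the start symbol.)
ε-productions: S → ε, B → ε
So S, B are immediately nullable.
No further non-terminal can be added: every production for the remaining non-terminals contains a terminal or a non-nullable non-terminal.
Nullable = { 'B', 'S' }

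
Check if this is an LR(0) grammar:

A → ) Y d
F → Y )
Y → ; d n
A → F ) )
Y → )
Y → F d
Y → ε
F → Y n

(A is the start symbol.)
No. Shift-reduce conflict between [Y → .] and [A → . ) Y d]

A grammar is LR(0) if no state in the canonical LR(0) collection has:
  - both a shift item (dot before a terminal) and a complete item (shift-reduce conflict), or
  - two or more complete items (reduce-reduce conflict; the accept item [A' → A .] counts as a complete item here).

Augment with A' → A and build the canonical LR(0) collection (I0 = CLOSURE({[A' → . A]}), then GOTO on every symbol after a dot until no new states appear). It has 17 states:
  I0: { [A → . ) Y d], [A → . F ) )], [A' → . A], [F → . Y )], [F → . Y n], [Y → . )], [Y → . ; d n], [Y → . F d], [Y → .] }  — shift, reduce
  I1: { [A → ) . Y d], [F → . Y )], [F → . Y n], [Y → ) .], [Y → . )], [Y → . ; d n], [Y → . F d], [Y → .] }  — shift, 2 reduces
  I2: { [Y → ; . d n] }  — shift
  I3: { [A' → A .] }  — accept
  I4: { [A → F . ) )], [Y → F . d] }  — shift
  I5: { [F → Y . )], [F → Y . n] }  — shift
  I6: { [F → Y ) .] }  — reduce
  I7: { [F → Y n .] }  — reduce
  I8: { [A → F ) . )] }  — shift
  I9: { [Y → F d .] }  — reduce
  I10: { [A → F ) ) .] }  — reduce
  I11: { [Y → ; d . n] }  — shift
  I12: { [Y → ; d n .] }  — reduce
  I13: { [Y → ) .] }  — reduce
  I14: { [Y → F . d] }  — shift
  I15: { [A → ) Y . d], [F → Y . )], [F → Y . n] }  — shift
  I16: { [A → ) Y d .] }  — reduce

Conflict in state I0:
  Shift-reduce conflict between [Y → .] and [A → . ) Y d]
So the grammar is NOT LR(0).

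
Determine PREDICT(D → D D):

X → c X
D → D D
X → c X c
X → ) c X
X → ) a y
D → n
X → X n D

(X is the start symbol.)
{ 'n' }

PREDICT(D → D D) = (FIRST(RHS) \ {ε}) ∪ (FOLLOW(D) if ε ∈ FIRST(RHS), i.e. RHS ⇒* ε)
FIRST(D) = { 'n' }
FIRST(D D) = { 'n' }
ε ∉ FIRST(D D), so FOLLOW(D) is not added.
PREDICT(D → D D) = { 'n' }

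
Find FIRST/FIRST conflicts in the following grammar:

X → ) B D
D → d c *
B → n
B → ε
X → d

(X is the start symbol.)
A FIRST/FIRST conflict occurs when two productions N → α and N → β for the same non-terminal have FIRST(α) ∩ FIRST(β) ≠ ∅ (with ε ∈ FIRST of a nullable right-hand side, so two nullable alternatives also conflict).

Productions for X:
  X → ) B D: FIRST = { ')' }
  X → d: FIRST = { 'd' }
Productions for B:
  B → n: FIRST = { 'n' }
  B → ε: FIRST = { ε }
D has only one production, so no FIRST/FIRST conflict is possible there.

All alternatives of each non-terminal have pairwise disjoint FIRST sets.

Answer: No FIRST/FIRST conflicts.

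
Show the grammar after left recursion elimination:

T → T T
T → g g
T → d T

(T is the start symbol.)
T is directly left-recursive. The standard transformation for
  A → A α₁ | ... | A α_m | β₁ | ... | β_n
is
  A  → β₁ A' | ... | β_n A'
  A' → α₁ A' | ... | α_m A' | ε

T → g g becomes T → g g T'
T → d T becomes T → d T T'
T → T T becomes T' → T T'
Add T' → ε

Resulting grammar:
T → g g T'
T → d T T'
T' → T T'
T' → ε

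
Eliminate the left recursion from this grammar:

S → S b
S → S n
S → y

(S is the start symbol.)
S is directly left-recursive. The standard transformation for
  A → A α₁ | ... | A α_m | β₁ | ... | β_n
is
  A  → β₁ A' | ... | β_n A'
  A' → α₁ A' | ... | α_m A' | ε

S → y becomes S → y S'
S → S b becomes S' → b S'
S → S n becomes S' → n S'
Add S' → ε

Resulting grammar:
S → y S'
S' → b S'
S' → n S'
S' → ε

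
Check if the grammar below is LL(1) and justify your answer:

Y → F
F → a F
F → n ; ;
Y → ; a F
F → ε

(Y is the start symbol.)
Yes, the grammar is LL(1).

A grammar is LL(1) if for each non-terminal N with multiple productions, the predict sets of those productions are pairwise disjoint, where PREDICT(N → α) = (FIRST(α) \ {ε}) ∪ (FOLLOW(N) if α ⇒* ε).

Relevant sets:
  FIRST(F) = { 'a', 'n', ε }
  FOLLOW(Y) = { $ }
  FOLLOW(F) = { $ }

For Y:
  PREDICT(Y → F) = { $, 'a', 'n' }
  PREDICT(Y → ';' a F) = { ';' }
For F:
  PREDICT(F → a F) = { 'a' }
  PREDICT(F → n ';' ';') = { 'n' }
  PREDICT(F → ε) = { $ }

All predict sets are disjoint. The grammar IS LL(1).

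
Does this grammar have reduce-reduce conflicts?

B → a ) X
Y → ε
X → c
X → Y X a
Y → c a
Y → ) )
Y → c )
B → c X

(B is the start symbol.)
No reduce-reduce conflicts

A reduce-reduce conflict occurs when an LR(0) state has two complete items [A → α .] and [B → β .] — both call for a reduction, and with no lookahead the parser cannot choose between them.

Augment with B' → B and build the canonical LR(0) collection (I0 = CLOSURE({[B' → . B]}), then GOTO on every symbol after a dot until no new states appear). It has 15 states:
  I0: { [B → . a ) X], [B → . c X], [B' → . B] }  — shift
  I1: { [B' → B .] }  — accept
  I2: { [B → a . ) X] }  — shift
  I3: { [B → c . X], [X → . Y X a], [X → . c], [Y → . ) )], [Y → . c )], [Y → . c a], [Y → .] }  — shift, reduce
  I4: { [Y → ) . )] }  — shift
  I5: { [B → c X .] }  — reduce
  I6: { [X → . Y X a], [X → . c], [X → Y . X a], [Y → . ) )], [Y → . c )], [Y → . c a], [Y → .] }  — shift, reduce
  I7: { [X → c .], [Y → c . )], [Y → c . a] }  — shift, reduce
  I8: { [Y → c ) .] }  — reduce
  I9: { [Y → c a .] }  — reduce
  I10: { [X → Y X . a] }  — shift
  I11: { [X → Y X a .] }  — reduce
  I12: { [Y → ) ) .] }  — reduce
  I13: { [B → a ) . X], [X → . Y X a], [X → . c], [Y → . ) )], [Y → . c )], [Y → . c a], [Y → .] }  — shift, reduce
  I14: { [B → a ) X .] }  — reduce

No state contains more than one complete item.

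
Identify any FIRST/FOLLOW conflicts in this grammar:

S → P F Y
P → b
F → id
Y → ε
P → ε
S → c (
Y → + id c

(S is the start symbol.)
No FIRST/FOLLOW conflicts.

A FIRST/FOLLOW conflict occurs when a non-terminal N has a nullable alternative N → β (β ⇒* ε) and another alternative N → α with FIRST(α) ∩ FOLLOW(N) ≠ ∅: on such a lookahead the parser cannot decide between expanding α and letting N vanish via β.

Nullable non-terminals: P, Y.

P: nullable alternative(s) P → ε; FOLLOW(P) = { 'id' }
  P → b: FIRST \ {ε} = { 'b' } — disjoint from FOLLOW(P)
  P → ε: FIRST \ {ε} = { } — this is the only nullable alternative, skip

Y: nullable alternative(s) Y → ε; FOLLOW(Y) = { $ }
  Y → ε: FIRST \ {ε} = { } — this is the only nullable alternative, skip
  Y → + id c: FIRST \ {ε} = { '+' } — disjoint from FOLLOW(Y)

F, S have no nullable alternative, so no FIRST/FOLLOW check is needed there.

No FIRST/FOLLOW conflicts found.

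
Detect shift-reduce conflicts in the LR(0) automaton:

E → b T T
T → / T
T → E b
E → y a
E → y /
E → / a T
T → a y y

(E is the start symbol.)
No shift-reduce conflicts

Augment with E' → E and build the canonical LR(0) collection (I0 = CLOSURE({[E' → . E]}), then GOTO on every symbol after a dot until no new states appear). It has 20 states:
  I0: { [E → . / a T], [E → . b T T], [E → . y /], [E → . y a], [E' → . E] }  — shift
  I1: { [E → / . a T] }  — shift
  I2: { [E' → E .] }  — accept
  I3: { [E → . / a T], [E → . b T T], [E → . y /], [E → . y a], [E → b . T T], [T → . / T], [T → . E b], [T → . a y y] }  — shift
  I4: { [E → y . /], [E → y . a] }  — shift
  I5: { [E → y / .] }  — reduce
  I6: { [E → y a .] }  — reduce
  I7: { [E → . / a T], [E → . b T T], [E → . y /], [E → . y a], [E → / . a T], [T → . / T], [T → . E b], [T → . a y y], [T → / . T] }  — shift
  I8: { [T → E . b] }  — shift
  I9: { [E → . / a T], [E → . b T T], [E → . y /], [E → . y a], [E → b T . T], [T → . / T], [T → . E b], [T → . a y y] }  — shift
  I10: { [T → a . y y] }  — shift
  I11: { [T → a y . y] }  — shift
  I12: { [T → a y y .] }  — reduce
  I13: { [E → b T T .] }  — reduce
  I14: { [T → E b .] }  — reduce
  I15: { [T → / T .] }  — reduce
  I16: { [E → . / a T], [E → . b T T], [E → . y /], [E → . y a], [E → / a . T], [T → . / T], [T → . E b], [T → . a y y], [T → a . y y] }  — shift
  I17: { [E → / a T .] }  — reduce
  I18: { [E → y . /], [E → y . a], [T → a y . y] }  — shift
  I19: { [E → . / a T], [E → . b T T], [E → . y /], [E → . y a], [E → / a . T], [T → . / T], [T → . E b], [T → . a y y] }  — shift

No state contains both a complete item and a shift item.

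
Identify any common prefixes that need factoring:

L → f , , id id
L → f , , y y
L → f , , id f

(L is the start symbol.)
Yes, L has productions with common prefix 'f , ,'

Left-factoring is needed when two productions for the same non-terminal
share a common prefix on the right-hand side.

Productions for L:
  L → f , , id id
  L → f , , y y
  L → f , , id f

Found common prefix 'f , ,' in productions for L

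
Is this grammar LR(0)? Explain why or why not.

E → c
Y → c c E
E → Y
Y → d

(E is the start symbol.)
A grammar is LR(0) if no state in the canonical LR(0) collection has:
  - both a shift item (dot before a terminal) and a complete item (shift-reduce conflict), or
  - two or more complete items (reduce-reduce conflict; the accept item [E' → E .] counts as a complete item here).

Augment with E' → E and build the canonical LR(0) collection (I0 = CLOSURE({[E' → . E]}), then GOTO on every symbol after a dot until no new states appear). It has 7 states:
  I0: { [E → . Y], [E → . c], [E' → . E], [Y → . c c E], [Y → . d] }  — shift
  I1: { [E' → E .] }  — accept
  I2: { [E → Y .] }  — reduce
  I3: { [E → c .], [Y → c . c E] }  — shift, reduce
  I4: { [Y → d .] }  — reduce
  I5: { [E → . Y], [E → . c], [Y → . c c E], [Y → . d], [Y → c c . E] }  — shift
  I6: { [Y → c c E .] }  — reduce

Conflict in state I3:
  Shift-reduce conflict between [E → c .] and [Y → c . c E]
So the grammar is NOT LR(0).

Answer: No. Shift-reduce conflict between [E → c .] and [Y → c . c E]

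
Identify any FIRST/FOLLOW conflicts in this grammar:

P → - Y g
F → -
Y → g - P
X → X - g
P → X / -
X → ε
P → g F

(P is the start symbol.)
A FIRST/FOLLOW conflict occurs when a non-terminal N has a nullable alternative N → β (β ⇒* ε) and another alternative N → α with FIRST(α) ∩ FOLLOW(N) ≠ ∅: on such a lookahead the parser cannot decide between expanding α and letting N vanish via β.

Nullable non-terminals: X.
FIRST sets used below: FIRST(X) = { '-', ε }

X: nullable alternative(s) X → ε; FOLLOW(X) = { '-', '/' }
  X → X - g: FIRST \ {ε} = { '-' } — overlaps FOLLOW(X) on { '-' }: CONFLICT
  X → ε: FIRST \ {ε} = { } — this is the only nullable alternative, skip

F, P, Y have no nullable alternative, so no FIRST/FOLLOW check is needed there.

So the grammar has 1 FIRST/FOLLOW conflict (marked CONFLICT above).

Answer: Yes. X → X '-' g with FOLLOW(X) on { '-' }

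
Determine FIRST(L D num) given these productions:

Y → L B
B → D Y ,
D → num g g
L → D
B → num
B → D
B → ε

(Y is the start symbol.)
FIRST sets of the non-terminals involved (from the grammar, by fixed-point iteration):
  FIRST(L) = { 'num' }

To compute FIRST(L D num), process the symbols left to right:
Symbol L is a non-terminal. Add FIRST(L) \ {ε} = { 'num' }
L is not nullable (ε ∉ FIRST(L)), so stop here.
FIRST(L D num) = { 'num' }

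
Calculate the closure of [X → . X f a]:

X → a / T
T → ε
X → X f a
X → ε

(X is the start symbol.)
{ [X → . X f a], [X → . a / T], [X → .] }

To compute CLOSURE, for each item [A → α.Bβ] where B is a non-terminal, add [B → .γ] for all productions B → γ; repeat for the newly added items until nothing changes.

Start with: [X → . X f a]
  [X → . X f a] has the dot before X: add [X → . a / T], [X → .]
No further items can be added.

CLOSURE = { [X → . X f a], [X → . a / T], [X → .] }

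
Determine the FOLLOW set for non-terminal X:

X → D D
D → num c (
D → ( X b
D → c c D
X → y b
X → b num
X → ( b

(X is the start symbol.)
{ $, 'b' }

X is the start symbol, so $ ∈ FOLLOW(X).
In D → ( X b: X is followed by b, add FIRST(b) \ {ε} = { 'b' }

Taking the union: FOLLOW(X) = { $, 'b' }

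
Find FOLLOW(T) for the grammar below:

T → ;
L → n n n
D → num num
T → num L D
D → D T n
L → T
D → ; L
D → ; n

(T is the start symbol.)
To compute FOLLOW(T), find every occurrence of T on a right-hand side N → α T β: add FIRST(β) \ {ε}, and if β is empty or nullable also add FOLLOW(N). Iterate to a fixed point.

T is the start symbol, so $ ∈ FOLLOW(T).
In D → D T n: T is followed by n, add FIRST(n) \ {ε} = { 'n' }
In L → T: T is at the end, add FOLLOW(L)

The FOLLOW sets referred to above (computed the same way, to a fixed point):
  FOLLOW(L) = { $, ';', 'n', 'num' }

Taking the union: FOLLOW(T) = { $, ';', 'n', 'num' }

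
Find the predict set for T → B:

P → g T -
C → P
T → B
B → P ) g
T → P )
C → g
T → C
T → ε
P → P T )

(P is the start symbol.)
PREDICT(T → B) = (FIRST(RHS) \ {ε}) ∪ (FOLLOW(T) if ε ∈ FIRST(RHS), i.e. RHS ⇒* ε)
FIRST(B) = { 'g' }
FIRST(B) = { 'g' }
ε ∉ FIRST(B), so FOLLOW(T) is not added.
PREDICT(T → B) = { 'g' }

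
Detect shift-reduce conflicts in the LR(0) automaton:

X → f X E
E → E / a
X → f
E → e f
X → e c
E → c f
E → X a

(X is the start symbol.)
Yes — I3: [X → f .] vs [X → . e c]; I5: [X → f X E .] vs [E → E . / a]

Augment with X' → X and build the canonical LR(0) collection (I0 = CLOSURE({[X' → . X]}), then GOTO on every symbol after a dot until no new states appear). It has 15 states:
  I0: { [X → . e c], [X → . f X E], [X → . f], [X' → . X] }  — shift
  I1: { [X' → X .] }  — accept
  I2: { [X → e . c] }  — shift
  I3: { [X → . e c], [X → . f X E], [X → . f], [X → f . X E], [X → f .] }  — shift, reduce
  I4: { [E → . E / a], [E → . X a], [E → . c f], [E → . e f], [X → . e c], [X → . f X E], [X → . f], [X → f X . E] }  — shift
  I5: { [E → E . / a], [X → f X E .] }  — shift, reduce
  I6: { [E → X . a] }  — shift
  I7: { [E → c . f] }  — shift
  I8: { [E → e . f], [X → e . c] }  — shift
  I9: { [X → e c .] }  — reduce
  I10: { [E → e f .] }  — reduce
  I11: { [E → c f .] }  — reduce
  I12: { [E → X a .] }  — reduce
  I13: { [E → E / . a] }  — shift
  I14: { [E → E / a .] }  — reduce

I3 contains reduce item [X → f .] and shift items [X → . e c], [X → . f], [X → . f X E] — shift-reduce conflict.
I5 contains reduce item [X → f X E .] and shift item [E → E . / a] — shift-reduce conflict.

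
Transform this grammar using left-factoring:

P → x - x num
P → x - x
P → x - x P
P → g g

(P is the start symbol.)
Left-factoring transforms A → αβ₁ | αβ₂ into A → αA' and A' → β₁ | β₂
(α is the longest common prefix among the alternatives). Repeat until
no nonterminal has two alternatives with a common prefix.

Round 1: P has alternatives sharing prefix 'x - x'. Introduce P': P → x - x P'
  Add: P' → num
  Add: P' → ε
  Add: P' → P

No remaining common prefixes — done.

Resulting grammar:
P → x - x P'
P' → num
P' → ε
P' → P
P → g g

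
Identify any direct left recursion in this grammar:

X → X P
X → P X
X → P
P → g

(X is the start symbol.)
Direct left recursion occurs when N → N α for some non-terminal N (the right-hand side begins with the left-hand side itself).

X → X P: LEFT RECURSIVE (starts with X)
X → P X: starts with P
X → P: starts with P
P → g: starts with g

The grammar has direct left recursion on: X.

Answer: Yes, X is left-recursive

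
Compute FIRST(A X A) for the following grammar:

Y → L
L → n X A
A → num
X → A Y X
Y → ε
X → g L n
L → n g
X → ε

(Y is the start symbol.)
{ 'num' }

FIRST sets of the non-terminals involved (from the grammar, by fixed-point iteration):
  FIRST(A) = { 'num' }

To compute FIRST(A X A), process the symbols left to right:
Symbol A is a non-terminal. Add FIRST(A) \ {ε} = { 'num' }
A is not nullable (ε ∉ FIRST(A)), so stop here.
FIRST(A X A) = { 'num' }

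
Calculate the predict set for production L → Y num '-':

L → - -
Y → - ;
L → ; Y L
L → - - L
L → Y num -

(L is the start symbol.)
{ '-' }

PREDICT(L → Y num '-') = (FIRST(RHS) \ {ε}) ∪ (FOLLOW(L) if ε ∈ FIRST(RHS), i.e. RHS ⇒* ε)
FIRST(Y) = { '-' }
FIRST(Y num '-') = { '-' }
ε ∉ FIRST(Y num '-'), so FOLLOW(L) is not added.
PREDICT(L → Y num '-') = { '-' }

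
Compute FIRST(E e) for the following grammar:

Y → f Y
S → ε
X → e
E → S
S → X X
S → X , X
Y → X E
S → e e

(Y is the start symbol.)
FIRST sets of the non-terminals involved (from the grammar, by fixed-point iteration):
  FIRST(E) = { 'e', ε }

To compute FIRST(E e), process the symbols left to right:
Symbol E is a non-terminal. Add FIRST(E) \ {ε} = { 'e' }
E is nullable (ε ∈ FIRST(E)), continue to the next symbol.
Symbol e is a terminal. Add 'e' and stop.
FIRST(E e) = { 'e' }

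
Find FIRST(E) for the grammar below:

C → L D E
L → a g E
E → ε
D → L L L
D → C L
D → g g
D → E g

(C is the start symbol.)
{ ε }

To compute FIRST(E), examine every production with E on the left-hand side, reading each right-hand side left to right until a non-nullable symbol is reached.

From E → ε:
  - ε-production, so ε ∈ FIRST(E)

Collecting: FIRST(E) = { ε }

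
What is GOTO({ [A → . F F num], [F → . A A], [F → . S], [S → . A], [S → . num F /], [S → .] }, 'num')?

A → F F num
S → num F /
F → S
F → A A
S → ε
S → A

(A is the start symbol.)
{ [A → . F F num], [F → . A A], [F → . S], [S → . A], [S → . num F /], [S → .], [S → num . F /] }

GOTO(I, 'num') = CLOSURE({ [A → αX.β] : [A → α.Xβ] ∈ I, X = 'num' })

Items with dot before 'num', with the dot advanced:
  [S → . num F /] → [S → num . F /]
Closure of the advanced items:
  [S → num . F /] has the dot before F: add [F → . S], [F → . A A]
  [F → . S] has the dot before S: add [S → . num F /], [S → .], [S → . A]
  [F → . A A] has the dot before A: add [A → . F F num]

GOTO = { [A → . F F num], [F → . A A], [F → . S], [S → . A], [S → . num F /], [S → .], [S → num . F /] }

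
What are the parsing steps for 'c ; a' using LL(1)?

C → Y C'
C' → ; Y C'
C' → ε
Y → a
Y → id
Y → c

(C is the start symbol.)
LL(1) parsing maintains a stack (initially the start symbol over $) and the input. At each step: if the stack top is a terminal, match it against the current input token; if it is a non-terminal N, replace it with the RHS of M[N, lookahead] (the unique production whose predict set contains the lookahead).

Stack is shown with the top on the left.

Stack     Input    Action
-------------------------
C $       c ; a $  output C → Y C'
Y C' $    c ; a $  output Y → c
c C' $    c ; a $  match 'c'
C' $      ; a $    output C' → ; Y C'
; Y C' $  ; a $    match ';'
Y C' $    a $      output Y → a
a C' $    a $      match 'a'
C' $      $        output C' → ε
$         $        accept

The string is accepted.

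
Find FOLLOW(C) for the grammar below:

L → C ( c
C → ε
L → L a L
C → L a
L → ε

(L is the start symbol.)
To compute FOLLOW(C), find every occurrence of C on a right-hand side N → α C β: add FIRST(β) \ {ε}, and if β is empty or nullable also add FOLLOW(N). Iterate to a fixed point.

In L → C ( c: C is followed by '(' c, add FIRST('(' c) \ {ε} = { '(' }

Taking the union: FOLLOW(C) = { '(' }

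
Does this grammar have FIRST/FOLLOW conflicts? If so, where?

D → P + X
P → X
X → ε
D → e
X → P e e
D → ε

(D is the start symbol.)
Yes. X → P e e with FOLLOW(X) on { 'e' }

A FIRST/FOLLOW conflict occurs when a non-terminal N has a nullable alternative N → β (β ⇒* ε) and another alternative N → α with FIRST(α) ∩ FOLLOW(N) ≠ ∅: on such a lookahead the parser cannot decide between expanding α and letting N vanish via β.

Nullable non-terminals: D, P, X.
FIRST sets used below: FIRST(P) = { 'e', ε }

D: nullable alternative(s) D → ε; FOLLOW(D) = { $ }
  D → P + X: FIRST \ {ε} = { '+', 'e' } — disjoint from FOLLOW(D)
  D → e: FIRST \ {ε} = { 'e' } — disjoint from FOLLOW(D)
  D → ε: FIRST \ {ε} = { } — this is the only nullable alternative, skip
P has a nullable alternative but only one production, so nothing to check.

X: nullable alternative(s) X → ε; FOLLOW(X) = { $, '+', 'e' }
  X → ε: FIRST \ {ε} = { } — this is the only nullable alternative, skip
  X → P e e: FIRST \ {ε} = { 'e' } — overlaps FOLLOW(X) on { 'e' }: CONFLICT

So the grammar has 1 FIRST/FOLLOW conflict (marked CONFLICT above).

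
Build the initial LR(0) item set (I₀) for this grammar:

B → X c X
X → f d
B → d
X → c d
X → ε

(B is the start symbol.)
First, augment the grammar with B' → B
I₀ = CLOSURE({ [B' → . B] }):
  [B' → . B] has the dot before B: add [B → . X c X], [B → . d]
  [B → . X c X] has the dot before X: add [X → . f d], [X → . c d], [X → .]
No further items can be added.

I₀ = { [B → . X c X], [B → . d], [B' → . B], [X → . c d], [X → . f d], [X → .] }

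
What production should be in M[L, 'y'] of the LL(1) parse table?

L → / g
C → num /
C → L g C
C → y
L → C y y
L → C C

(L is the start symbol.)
L → C y y, L → C C

To find M[L, 'y'], we find productions for L where 'y' is in the predict set (PREDICT(N → α) = (FIRST(α) \ {ε}) ∪ (FOLLOW(N) if α ⇒* ε)).

Relevant sets:
  FIRST(C) = { '/', 'num', 'y' }

L → / g: PREDICT = { '/' }
L → C y y: PREDICT = { '/', 'num', 'y' }
  'y' is in predict set, so this production goes in M[L, 'y']
L → C C: PREDICT = { '/', 'num', 'y' }
  'y' is in predict set, so this production goes in M[L, 'y']

M[L, 'y'] = L → C y y, L → C C  (a multiply-defined cell — the grammar is not LL(1))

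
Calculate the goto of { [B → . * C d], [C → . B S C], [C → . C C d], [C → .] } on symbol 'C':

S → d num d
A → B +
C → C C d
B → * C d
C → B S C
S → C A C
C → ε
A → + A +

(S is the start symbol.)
{ [B → . * C d], [C → . B S C], [C → . C C d], [C → .], [C → C . C d] }

GOTO(I, 'C') = CLOSURE({ [A → αX.β] : [A → α.Xβ] ∈ I, X = 'C' })

Items with dot before 'C', with the dot advanced:
  [C → . C C d] → [C → C . C d]
Closure of the advanced items:
  [C → C . C d] has the dot before C: add [C → . C C d], [C → . B S C], [C → .]
  [C → . B S C] has the dot before B: add [B → . * C d]

GOTO = { [B → . * C d], [C → . B S C], [C → . C C d], [C → .], [C → C . C d] }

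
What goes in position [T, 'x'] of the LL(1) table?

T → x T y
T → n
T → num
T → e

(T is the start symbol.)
To find M[T, 'x'], we find productions for T where 'x' is in the predict set (PREDICT(N → α) = (FIRST(α) \ {ε}) ∪ (FOLLOW(N) if α ⇒* ε)).

T → x T y: PREDICT = { 'x' }
  'x' is in predict set, so this production goes in M[T, 'x']
T → n: PREDICT = { 'n' }
T → num: PREDICT = { 'num' }
T → e: PREDICT = { 'e' }

M[T, 'x'] = T → x T y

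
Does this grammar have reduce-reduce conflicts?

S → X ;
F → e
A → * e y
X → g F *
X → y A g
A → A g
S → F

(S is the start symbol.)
A reduce-reduce conflict occurs when an LR(0) state has two complete items [A → α .] and [B → β .] — both call for a reduction, and with no lookahead the parser cannot choose between them.

Augment with S' → S and build the canonical LR(0) collection (I0 = CLOSURE({[S' → . S]}), then GOTO on every symbol after a dot until no new states appear). It has 15 states:
  I0: { [F → . e], [S → . F], [S → . X ;], [S' → . S], [X → . g F *], [X → . y A g] }  — shift
  I1: { [S → F .] }  — reduce
  I2: { [S' → S .] }  — accept
  I3: { [S → X . ;] }  — shift
  I4: { [F → e .] }  — reduce
  I5: { [F → . e], [X → g . F *] }  — shift
  I6: { [A → . * e y], [A → . A g], [X → y . A g] }  — shift
  I7: { [A → * . e y] }  — shift
  I8: { [A → A . g], [X → y A . g] }  — shift
  I9: { [A → A g .], [X → y A g .] }  — 2 reduces
  I10: { [A → * e . y] }  — shift
  I11: { [A → * e y .] }  — reduce
  I12: { [X → g F . *] }  — shift
  I13: { [X → g F * .] }  — reduce
  I14: { [S → X ; .] }  — reduce

I9 contains complete items [A → A g .], [X → y A g .] — reduce-reduce conflict.

Answer: Yes — I9: [A → A g .] vs [X → y A g .]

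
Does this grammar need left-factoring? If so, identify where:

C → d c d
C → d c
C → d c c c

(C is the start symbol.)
Left-factoring is needed when two productions for the same non-terminal
share a common prefix on the right-hand side.

Productions for C:
  C → d c d
  C → d c
  C → d c c c

Found common prefix 'd c' in productions for C

Answer: Yes, C has productions with common prefix 'd c'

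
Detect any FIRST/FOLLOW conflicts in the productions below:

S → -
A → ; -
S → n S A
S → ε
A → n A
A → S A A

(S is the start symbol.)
A FIRST/FOLLOW conflict occurs when a non-terminal N has a nullable alternative N → β (β ⇒* ε) and another alternative N → α with FIRST(α) ∩ FOLLOW(N) ≠ ∅: on such a lookahead the parser cannot decide between expanding α and letting N vanish via β.

Nullable non-terminals: S.

S: nullable alternative(s) S → ε; FOLLOW(S) = { $, '-', ';', 'n' }
  S → -: FIRST \ {ε} = { '-' } — overlaps FOLLOW(S) on { '-' }: CONFLICT
  S → n S A: FIRST \ {ε} = { 'n' } — overlaps FOLLOW(S) on { 'n' }: CONFLICT
  S → ε: FIRST \ {ε} = { } — this is the only nullable alternative, skip

A has no nullable alternative, so no FIRST/FOLLOW check is needed there.

So the grammar has 2 FIRST/FOLLOW conflicts (marked CONFLICT above).

Answer: Yes. S → '-' with FOLLOW(S) on { '-' }; S → n S A with FOLLOW(S) on { 'n' }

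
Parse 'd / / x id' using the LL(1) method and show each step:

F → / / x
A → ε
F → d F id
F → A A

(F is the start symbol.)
Stack is shown with the top on the left.

Stack       Input         Action
--------------------------------
F $         d / / x id $  output F → d F id
d F id $    d / / x id $  match 'd'
F id $      / / x id $    output F → / / x
/ / x id $  / / x id $    match '/'
/ x id $    / x id $      match '/'
x id $      x id $        match 'x'
id $        id $          match 'id'
$           $             accept

The string is accepted.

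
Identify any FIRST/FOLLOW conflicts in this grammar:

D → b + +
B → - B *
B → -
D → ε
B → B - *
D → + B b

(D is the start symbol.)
No FIRST/FOLLOW conflicts.

A FIRST/FOLLOW conflict occurs when a non-terminal N has a nullable alternative N → β (β ⇒* ε) and another alternative N → α with FIRST(α) ∩ FOLLOW(N) ≠ ∅: on such a lookahead the parser cannot decide between expanding α and letting N vanish via β.

Nullable non-terminals: D.

D: nullable alternative(s) D → ε; FOLLOW(D) = { $ }
  D → b + +: FIRST \ {ε} = { 'b' } — disjoint from FOLLOW(D)
  D → ε: FIRST \ {ε} = { } — this is the only nullable alternative, skip
  D → + B b: FIRST \ {ε} = { '+' } — disjoint from FOLLOW(D)

B has no nullable alternative, so no FIRST/FOLLOW check is needed there.

No FIRST/FOLLOW conflicts found.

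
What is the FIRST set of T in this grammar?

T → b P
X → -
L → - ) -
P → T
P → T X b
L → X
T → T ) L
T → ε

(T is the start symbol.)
{ ')', 'b', ε }

From T → b P:
  - b is a terminal: add 'b' and stop
From T → T ) L:
  - T is the symbol being defined: contributes nothing new
    T is nullable, so continue to the next symbol
  - ')' is a terminal: add ')' and stop
From T → ε:
  - ε-production, so ε ∈ FIRST(T)

Collecting: FIRST(T) = { ')', 'b', ε }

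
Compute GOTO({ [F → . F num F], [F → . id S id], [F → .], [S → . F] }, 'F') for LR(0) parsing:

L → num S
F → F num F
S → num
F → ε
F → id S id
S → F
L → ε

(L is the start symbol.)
GOTO(I, 'F') = CLOSURE({ [A → αX.β] : [A → α.Xβ] ∈ I, X = 'F' })

Items with dot before 'F', with the dot advanced:
  [F → . F num F] → [F → F . num F]
  [S → . F] → [S → F .]
Closure adds nothing (no advanced item has the dot before a non-terminal).

GOTO = { [F → F . num F], [S → F .] }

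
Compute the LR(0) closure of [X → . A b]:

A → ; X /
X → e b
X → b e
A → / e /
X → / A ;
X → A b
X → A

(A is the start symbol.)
{ [A → . / e /], [A → . ; X /], [X → . A b] }

Start with: [X → . A b]
  [X → . A b] has the dot before A: add [A → . ; X /], [A → . / e /]
No further items can be added.

CLOSURE = { [A → . / e /], [A → . ; X /], [X → . A b] }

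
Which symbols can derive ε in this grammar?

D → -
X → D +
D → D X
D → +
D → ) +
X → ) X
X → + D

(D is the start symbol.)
None

There are no ε-productions, so no non-terminal can derive ε.
No non-terminals are nullable.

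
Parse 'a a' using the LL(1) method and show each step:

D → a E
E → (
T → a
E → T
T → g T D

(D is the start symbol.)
Stack is shown with the top on the left.

Stack  Input  Action
--------------------
D $    a a $  output D → a E
a E $  a a $  match 'a'
E $    a $    output E → T
T $    a $    output T → a
a $    a $    match 'a'
$      $      accept

The string is accepted.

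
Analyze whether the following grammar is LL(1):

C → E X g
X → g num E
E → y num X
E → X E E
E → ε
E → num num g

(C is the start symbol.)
No. Predict set conflict for E: { 'y' }

Relevant sets:
  FIRST(X) = { 'g' }
  FOLLOW(E) = { 'g', 'num', 'y' }

For E:
  PREDICT(E → y num X) = { 'y' }
  PREDICT(E → X E E) = { 'g' }
  PREDICT(E → ε) = { 'g', 'num', 'y' }
  PREDICT(E → num num g) = { 'num' }
C, X have a single production, so nothing to check there.

Conflict found: Predict set conflict for E: { 'y' }
The grammar is NOT LL(1).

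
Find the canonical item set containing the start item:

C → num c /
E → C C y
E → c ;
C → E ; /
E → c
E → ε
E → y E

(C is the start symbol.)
First, augment the grammar with C' → C
I₀ = CLOSURE({ [C' → . C] }):
  [C' → . C] has the dot before C: add [C → . num c /], [C → . E ; /]
  [C → . E ; /] has the dot before E: add [E → . C C y], [E → . c ;], [E → . c], [E → .], [E → . y E]
No further items can be added.

I₀ = { [C → . E ; /], [C → . num c /], [C' → . C], [E → . C C y], [E → . c ;], [E → . c], [E → . y E], [E → .] }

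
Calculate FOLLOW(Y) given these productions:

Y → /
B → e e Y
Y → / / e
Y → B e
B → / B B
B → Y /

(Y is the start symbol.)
{ $, '/', 'e' }

To compute FOLLOW(Y), find every occurrence of Y on a right-hand side N → α Y β: add FIRST(β) \ {ε}, and if β is empty or nullable also add FOLLOW(N). Iterate to a fixed point.

Y is the start symbol, so $ ∈ FOLLOW(Y).
In B → e e Y: Y is at the end, add FOLLOW(B)
In B → Y /: Y is followed by '/', add FIRST('/') \ {ε} = { '/' }

The FOLLOW sets referred to above (computed the same way, to a fixed point):
  FOLLOW(B) = { '/', 'e' }

Taking the union: FOLLOW(Y) = { $, '/', 'e' }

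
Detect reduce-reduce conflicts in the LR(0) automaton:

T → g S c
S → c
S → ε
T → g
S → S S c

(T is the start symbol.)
A reduce-reduce conflict occurs when an LR(0) state has two complete items [A → α .] and [B → β .] — both call for a reduction, and with no lookahead the parser cannot choose between them.

Augment with T' → T and build the canonical LR(0) collection (I0 = CLOSURE({[T' → . T]}), then GOTO on every symbol after a dot until no new states appear). It has 8 states:
  I0: { [T → . g S c], [T → . g], [T' → . T] }  — shift
  I1: { [T' → T .] }  — accept
  I2: { [S → . S S c], [S → . c], [S → .], [T → g . S c], [T → g .] }  — shift, 2 reduces
  I3: { [S → . S S c], [S → . c], [S → .], [S → S . S c], [T → g S . c] }  — shift, reduce
  I4: { [S → c .] }  — reduce
  I5: { [S → . S S c], [S → . c], [S → .], [S → S . S c], [S → S S . c] }  — shift, reduce
  I6: { [S → c .], [T → g S c .] }  — 2 reduces
  I7: { [S → S S c .], [S → c .] }  — 2 reduces

I2 contains complete items [S → .], [T → g .] — reduce-reduce conflict.
I6 contains complete items [S → c .], [T → g S c .] — reduce-reduce conflict.
I7 contains complete items [S → S S c .], [S → c .] — reduce-reduce conflict.

Answer: Yes — I2: [S → .] vs [T → g .]; I6: [S → c .] vs [T → g S c .]; I7: [S → S S c .] vs [S → c .]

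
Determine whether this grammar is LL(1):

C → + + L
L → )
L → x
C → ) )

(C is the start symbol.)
A grammar is LL(1) if for each non-terminal N with multiple productions, the predict sets of those productions are pairwise disjoint, where PREDICT(N → α) = (FIRST(α) \ {ε}) ∪ (FOLLOW(N) if α ⇒* ε).

For C:
  PREDICT(C → '+' '+' L) = { '+' }
  PREDICT(C → ')' ')') = { ')' }
For L:
  PREDICT(L → ')') = { ')' }
  PREDICT(L → x) = { 'x' }

All predict sets are disjoint. The grammar IS LL(1).

Answer: Yes, the grammar is LL(1).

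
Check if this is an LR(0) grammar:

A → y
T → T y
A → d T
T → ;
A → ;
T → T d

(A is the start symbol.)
No. Shift-reduce conflict between [A → d T .] and [T → T . d]

Augment with A' → A and build the canonical LR(0) collection (I0 = CLOSURE({[A' → . A]}), then GOTO on every symbol after a dot until no new states appear). It has 9 states:
  I0: { [A → . ;], [A → . d T], [A → . y], [A' → . A] }  — shift
  I1: { [A → ; .] }  — reduce
  I2: { [A' → A .] }  — accept
  I3: { [A → d . T], [T → . ;], [T → . T d], [T → . T y] }  — shift
  I4: { [A → y .] }  — reduce
  I5: { [T → ; .] }  — reduce
  I6: { [A → d T .], [T → T . d], [T → T . y] }  — shift, reduce
  I7: { [T → T d .] }  — reduce
  I8: { [T → T y .] }  — reduce

Conflict in state I6:
  Shift-reduce conflict between [A → d T .] and [T → T . d]
So the grammar is NOT LR(0).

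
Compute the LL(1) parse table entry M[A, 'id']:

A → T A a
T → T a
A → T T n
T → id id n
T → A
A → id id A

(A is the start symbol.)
To find M[A, 'id'], we find productions for A where 'id' is in the predict set (PREDICT(N → α) = (FIRST(α) \ {ε}) ∪ (FOLLOW(N) if α ⇒* ε)).

Relevant sets:
  FIRST(T) = { 'id' }

A → T A a: PREDICT = { 'id' }
  'id' is in predict set, so this production goes in M[A, 'id']
A → T T n: PREDICT = { 'id' }
  'id' is in predict set, so this production goes in M[A, 'id']
A → id id A: PREDICT = { 'id' }
  'id' is in predict set, so this production goes in M[A, 'id']

M[A, 'id'] = A → T A a, A → T T n, A → id id A  (a multiply-defined cell — the grammar is not LL(1))

Answer: A → T A a, A → T T n, A → id id A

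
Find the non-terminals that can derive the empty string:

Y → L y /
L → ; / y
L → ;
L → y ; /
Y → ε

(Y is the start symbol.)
{ 'Y' }

ε-productions: Y → ε
So Y is immediately nullable.
No further non-terminal can be added: every production for the remaining non-terminals contains a terminal or a non-nullable non-terminal.
Nullable = { 'Y' }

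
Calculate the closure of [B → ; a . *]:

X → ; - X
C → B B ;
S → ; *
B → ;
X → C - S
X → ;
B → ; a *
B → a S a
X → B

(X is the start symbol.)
To compute CLOSURE, for each item [A → α.Bβ] where B is a non-terminal, add [B → .γ] for all productions B → γ; repeat for the newly added items until nothing changes.

Start with: [B → ; a . *]
The dot precedes the terminal '*', so nothing is added.

CLOSURE = { [B → ; a . *] }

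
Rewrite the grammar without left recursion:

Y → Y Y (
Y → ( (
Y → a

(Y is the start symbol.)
Y is directly left-recursive. The standard transformation for
  A → A α₁ | ... | A α_m | β₁ | ... | β_n
is
  A  → β₁ A' | ... | β_n A'
  A' → α₁ A' | ... | α_m A' | ε

Y → ( ( becomes Y → ( ( Y'
Y → a becomes Y → a Y'
Y → Y Y ( becomes Y' → Y ( Y'
Add Y' → ε

Resulting grammar:
Y → ( ( Y'
Y → a Y'
Y' → Y ( Y'
Y' → ε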